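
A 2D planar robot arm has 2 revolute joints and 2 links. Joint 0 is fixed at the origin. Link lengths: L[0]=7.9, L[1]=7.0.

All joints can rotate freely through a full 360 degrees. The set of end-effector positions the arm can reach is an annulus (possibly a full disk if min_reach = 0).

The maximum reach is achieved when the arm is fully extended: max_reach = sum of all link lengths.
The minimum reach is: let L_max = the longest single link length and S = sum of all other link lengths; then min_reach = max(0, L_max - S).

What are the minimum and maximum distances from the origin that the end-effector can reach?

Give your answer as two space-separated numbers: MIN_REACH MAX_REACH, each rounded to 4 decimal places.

Link lengths: [7.9, 7.0]
max_reach = 7.9 + 7 = 14.9
L_max = max([7.9, 7.0]) = 7.9
S (sum of others) = 14.9 - 7.9 = 7
min_reach = max(0, 7.9 - 7) = max(0, 0.9) = 0.9

Answer: 0.9000 14.9000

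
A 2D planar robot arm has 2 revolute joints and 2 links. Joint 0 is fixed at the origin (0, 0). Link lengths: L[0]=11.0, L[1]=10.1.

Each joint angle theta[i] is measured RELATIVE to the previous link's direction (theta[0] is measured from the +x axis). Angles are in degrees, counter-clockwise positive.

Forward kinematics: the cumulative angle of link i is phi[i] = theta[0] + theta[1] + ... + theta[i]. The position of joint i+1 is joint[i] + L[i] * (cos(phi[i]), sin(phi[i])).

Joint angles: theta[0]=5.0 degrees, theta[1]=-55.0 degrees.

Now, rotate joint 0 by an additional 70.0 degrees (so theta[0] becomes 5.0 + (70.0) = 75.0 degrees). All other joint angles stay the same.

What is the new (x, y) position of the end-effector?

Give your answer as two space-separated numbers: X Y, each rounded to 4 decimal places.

Answer: 12.3379 14.0796

Derivation:
joint[0] = (0.0000, 0.0000)  (base)
link 0: phi[0] = 75 = 75 deg
  cos(75 deg) = 0.2588, sin(75 deg) = 0.9659
  joint[1] = (0.0000, 0.0000) + 11 * (0.2588, 0.9659) = (0.0000 + 2.8470, 0.0000 + 10.6252) = (2.8470, 10.6252)
link 1: phi[1] = 75 + -55 = 20 deg
  cos(20 deg) = 0.9397, sin(20 deg) = 0.3420
  joint[2] = (2.8470, 10.6252) + 10.1 * (0.9397, 0.3420) = (2.8470 + 9.4909, 10.6252 + 3.4544) = (12.3379, 14.0796)
End effector: (12.3379, 14.0796)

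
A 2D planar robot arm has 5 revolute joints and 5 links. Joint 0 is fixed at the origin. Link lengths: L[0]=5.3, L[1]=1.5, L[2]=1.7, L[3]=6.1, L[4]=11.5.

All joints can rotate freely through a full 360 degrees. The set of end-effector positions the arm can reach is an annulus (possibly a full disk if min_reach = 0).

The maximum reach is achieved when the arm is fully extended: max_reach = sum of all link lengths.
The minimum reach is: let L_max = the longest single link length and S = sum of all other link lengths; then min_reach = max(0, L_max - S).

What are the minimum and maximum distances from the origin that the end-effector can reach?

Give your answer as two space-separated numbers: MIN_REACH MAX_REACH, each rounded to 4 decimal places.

Answer: 0.0000 26.1000

Derivation:
Link lengths: [5.3, 1.5, 1.7, 6.1, 11.5]
max_reach = 5.3 + 1.5 + 1.7 + 6.1 + 11.5 = 26.1
L_max = max([5.3, 1.5, 1.7, 6.1, 11.5]) = 11.5
S (sum of others) = 26.1 - 11.5 = 14.6
min_reach = max(0, 11.5 - 14.6) = max(0, -3.1) = 0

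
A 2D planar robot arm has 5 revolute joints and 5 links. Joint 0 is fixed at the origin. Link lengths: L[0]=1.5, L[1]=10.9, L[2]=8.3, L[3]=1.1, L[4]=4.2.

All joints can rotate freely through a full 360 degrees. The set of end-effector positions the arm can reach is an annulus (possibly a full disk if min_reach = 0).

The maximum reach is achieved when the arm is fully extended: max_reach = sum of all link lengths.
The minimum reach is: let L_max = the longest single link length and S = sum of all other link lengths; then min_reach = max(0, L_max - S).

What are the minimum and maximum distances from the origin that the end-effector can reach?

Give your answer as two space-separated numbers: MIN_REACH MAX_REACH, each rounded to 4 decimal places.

Link lengths: [1.5, 10.9, 8.3, 1.1, 4.2]
max_reach = 1.5 + 10.9 + 8.3 + 1.1 + 4.2 = 26
L_max = max([1.5, 10.9, 8.3, 1.1, 4.2]) = 10.9
S (sum of others) = 26 - 10.9 = 15.1
min_reach = max(0, 10.9 - 15.1) = max(0, -4.2) = 0

Answer: 0.0000 26.0000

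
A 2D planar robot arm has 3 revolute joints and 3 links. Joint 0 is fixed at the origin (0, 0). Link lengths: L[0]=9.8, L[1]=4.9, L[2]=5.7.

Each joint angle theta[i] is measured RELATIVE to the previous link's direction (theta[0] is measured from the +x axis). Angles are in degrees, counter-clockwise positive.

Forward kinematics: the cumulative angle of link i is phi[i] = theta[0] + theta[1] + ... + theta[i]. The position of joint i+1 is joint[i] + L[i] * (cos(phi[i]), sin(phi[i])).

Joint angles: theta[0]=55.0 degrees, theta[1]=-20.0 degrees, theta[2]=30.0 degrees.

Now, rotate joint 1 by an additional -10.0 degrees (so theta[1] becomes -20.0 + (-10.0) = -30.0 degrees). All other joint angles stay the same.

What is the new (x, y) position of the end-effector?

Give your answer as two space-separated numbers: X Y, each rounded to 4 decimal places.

joint[0] = (0.0000, 0.0000)  (base)
link 0: phi[0] = 55 = 55 deg
  cos(55 deg) = 0.5736, sin(55 deg) = 0.8192
  joint[1] = (0.0000, 0.0000) + 9.8 * (0.5736, 0.8192) = (0.0000 + 5.6210, 0.0000 + 8.0277) = (5.6210, 8.0277)
link 1: phi[1] = 55 + -30 = 25 deg
  cos(25 deg) = 0.9063, sin(25 deg) = 0.4226
  joint[2] = (5.6210, 8.0277) + 4.9 * (0.9063, 0.4226) = (5.6210 + 4.4409, 8.0277 + 2.0708) = (10.0620, 10.0985)
link 2: phi[2] = 55 + -30 + 30 = 55 deg
  cos(55 deg) = 0.5736, sin(55 deg) = 0.8192
  joint[3] = (10.0620, 10.0985) + 5.7 * (0.5736, 0.8192) = (10.0620 + 3.2694, 10.0985 + 4.6692) = (13.3313, 14.7677)
End effector: (13.3313, 14.7677)

Answer: 13.3313 14.7677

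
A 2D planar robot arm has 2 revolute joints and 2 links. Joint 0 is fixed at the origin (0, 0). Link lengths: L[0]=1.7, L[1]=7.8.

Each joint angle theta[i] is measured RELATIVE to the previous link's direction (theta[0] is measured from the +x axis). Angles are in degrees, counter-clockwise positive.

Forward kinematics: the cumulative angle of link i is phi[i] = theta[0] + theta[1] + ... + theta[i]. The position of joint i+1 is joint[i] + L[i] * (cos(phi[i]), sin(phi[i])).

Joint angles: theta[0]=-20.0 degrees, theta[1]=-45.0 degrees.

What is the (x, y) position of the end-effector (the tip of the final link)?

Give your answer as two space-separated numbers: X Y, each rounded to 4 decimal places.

Answer: 4.8939 -7.6506

Derivation:
joint[0] = (0.0000, 0.0000)  (base)
link 0: phi[0] = -20 = -20 deg
  cos(-20 deg) = 0.9397, sin(-20 deg) = -0.3420
  joint[1] = (0.0000, 0.0000) + 1.7 * (0.9397, -0.3420) = (0.0000 + 1.5975, 0.0000 + -0.5814) = (1.5975, -0.5814)
link 1: phi[1] = -20 + -45 = -65 deg
  cos(-65 deg) = 0.4226, sin(-65 deg) = -0.9063
  joint[2] = (1.5975, -0.5814) + 7.8 * (0.4226, -0.9063) = (1.5975 + 3.2964, -0.5814 + -7.0692) = (4.8939, -7.6506)
End effector: (4.8939, -7.6506)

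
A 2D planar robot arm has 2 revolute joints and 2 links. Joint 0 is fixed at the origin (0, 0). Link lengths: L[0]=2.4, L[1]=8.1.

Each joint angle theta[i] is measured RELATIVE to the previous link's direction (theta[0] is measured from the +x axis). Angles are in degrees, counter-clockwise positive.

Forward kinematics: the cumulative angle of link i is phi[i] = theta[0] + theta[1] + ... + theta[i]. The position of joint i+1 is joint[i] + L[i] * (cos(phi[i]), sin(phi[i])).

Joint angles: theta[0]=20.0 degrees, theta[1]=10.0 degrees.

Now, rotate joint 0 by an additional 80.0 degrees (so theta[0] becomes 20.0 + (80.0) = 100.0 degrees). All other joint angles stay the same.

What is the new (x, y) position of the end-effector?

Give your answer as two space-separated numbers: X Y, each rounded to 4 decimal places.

Answer: -3.1871 9.9750

Derivation:
joint[0] = (0.0000, 0.0000)  (base)
link 0: phi[0] = 100 = 100 deg
  cos(100 deg) = -0.1736, sin(100 deg) = 0.9848
  joint[1] = (0.0000, 0.0000) + 2.4 * (-0.1736, 0.9848) = (0.0000 + -0.4168, 0.0000 + 2.3635) = (-0.4168, 2.3635)
link 1: phi[1] = 100 + 10 = 110 deg
  cos(110 deg) = -0.3420, sin(110 deg) = 0.9397
  joint[2] = (-0.4168, 2.3635) + 8.1 * (-0.3420, 0.9397) = (-0.4168 + -2.7704, 2.3635 + 7.6115) = (-3.1871, 9.9750)
End effector: (-3.1871, 9.9750)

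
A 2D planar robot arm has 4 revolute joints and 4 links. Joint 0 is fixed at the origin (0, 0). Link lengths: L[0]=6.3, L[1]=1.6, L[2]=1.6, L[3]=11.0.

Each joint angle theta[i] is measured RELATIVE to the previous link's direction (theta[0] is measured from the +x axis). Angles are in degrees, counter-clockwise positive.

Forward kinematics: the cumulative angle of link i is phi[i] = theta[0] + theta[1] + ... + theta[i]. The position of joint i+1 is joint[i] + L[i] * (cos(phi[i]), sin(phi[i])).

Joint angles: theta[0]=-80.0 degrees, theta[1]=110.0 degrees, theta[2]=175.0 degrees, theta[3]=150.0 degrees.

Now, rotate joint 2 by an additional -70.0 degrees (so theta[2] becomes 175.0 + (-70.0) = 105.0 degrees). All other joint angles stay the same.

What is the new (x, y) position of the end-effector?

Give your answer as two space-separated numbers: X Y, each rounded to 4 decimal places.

joint[0] = (0.0000, 0.0000)  (base)
link 0: phi[0] = -80 = -80 deg
  cos(-80 deg) = 0.1736, sin(-80 deg) = -0.9848
  joint[1] = (0.0000, 0.0000) + 6.3 * (0.1736, -0.9848) = (0.0000 + 1.0940, 0.0000 + -6.2043) = (1.0940, -6.2043)
link 1: phi[1] = -80 + 110 = 30 deg
  cos(30 deg) = 0.8660, sin(30 deg) = 0.5000
  joint[2] = (1.0940, -6.2043) + 1.6 * (0.8660, 0.5000) = (1.0940 + 1.3856, -6.2043 + 0.8000) = (2.4796, -5.4043)
link 2: phi[2] = -80 + 110 + 105 = 135 deg
  cos(135 deg) = -0.7071, sin(135 deg) = 0.7071
  joint[3] = (2.4796, -5.4043) + 1.6 * (-0.7071, 0.7071) = (2.4796 + -1.1314, -5.4043 + 1.1314) = (1.3483, -4.2729)
link 3: phi[3] = -80 + 110 + 105 + 150 = 285 deg
  cos(285 deg) = 0.2588, sin(285 deg) = -0.9659
  joint[4] = (1.3483, -4.2729) + 11 * (0.2588, -0.9659) = (1.3483 + 2.8470, -4.2729 + -10.6252) = (4.1953, -14.8981)
End effector: (4.1953, -14.8981)

Answer: 4.1953 -14.8981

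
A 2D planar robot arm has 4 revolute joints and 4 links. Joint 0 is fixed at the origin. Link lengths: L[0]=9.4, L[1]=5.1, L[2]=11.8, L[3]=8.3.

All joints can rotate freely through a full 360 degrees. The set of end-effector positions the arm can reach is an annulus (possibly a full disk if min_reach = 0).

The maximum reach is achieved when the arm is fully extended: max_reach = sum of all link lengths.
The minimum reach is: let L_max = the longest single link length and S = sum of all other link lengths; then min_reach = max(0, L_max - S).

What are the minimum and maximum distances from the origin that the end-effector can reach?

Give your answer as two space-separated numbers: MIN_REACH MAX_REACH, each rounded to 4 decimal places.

Answer: 0.0000 34.6000

Derivation:
Link lengths: [9.4, 5.1, 11.8, 8.3]
max_reach = 9.4 + 5.1 + 11.8 + 8.3 = 34.6
L_max = max([9.4, 5.1, 11.8, 8.3]) = 11.8
S (sum of others) = 34.6 - 11.8 = 22.8
min_reach = max(0, 11.8 - 22.8) = max(0, -11) = 0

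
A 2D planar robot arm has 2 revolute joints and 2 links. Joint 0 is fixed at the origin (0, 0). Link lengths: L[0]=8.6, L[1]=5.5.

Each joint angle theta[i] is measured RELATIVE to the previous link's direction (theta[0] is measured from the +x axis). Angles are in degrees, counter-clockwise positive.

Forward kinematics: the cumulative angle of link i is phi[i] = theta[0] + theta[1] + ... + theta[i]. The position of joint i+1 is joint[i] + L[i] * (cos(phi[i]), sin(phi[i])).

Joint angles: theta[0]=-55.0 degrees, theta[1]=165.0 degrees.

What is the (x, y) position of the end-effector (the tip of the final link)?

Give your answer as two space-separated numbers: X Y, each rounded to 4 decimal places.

Answer: 3.0516 -1.8764

Derivation:
joint[0] = (0.0000, 0.0000)  (base)
link 0: phi[0] = -55 = -55 deg
  cos(-55 deg) = 0.5736, sin(-55 deg) = -0.8192
  joint[1] = (0.0000, 0.0000) + 8.6 * (0.5736, -0.8192) = (0.0000 + 4.9328, 0.0000 + -7.0447) = (4.9328, -7.0447)
link 1: phi[1] = -55 + 165 = 110 deg
  cos(110 deg) = -0.3420, sin(110 deg) = 0.9397
  joint[2] = (4.9328, -7.0447) + 5.5 * (-0.3420, 0.9397) = (4.9328 + -1.8811, -7.0447 + 5.1683) = (3.0516, -1.8764)
End effector: (3.0516, -1.8764)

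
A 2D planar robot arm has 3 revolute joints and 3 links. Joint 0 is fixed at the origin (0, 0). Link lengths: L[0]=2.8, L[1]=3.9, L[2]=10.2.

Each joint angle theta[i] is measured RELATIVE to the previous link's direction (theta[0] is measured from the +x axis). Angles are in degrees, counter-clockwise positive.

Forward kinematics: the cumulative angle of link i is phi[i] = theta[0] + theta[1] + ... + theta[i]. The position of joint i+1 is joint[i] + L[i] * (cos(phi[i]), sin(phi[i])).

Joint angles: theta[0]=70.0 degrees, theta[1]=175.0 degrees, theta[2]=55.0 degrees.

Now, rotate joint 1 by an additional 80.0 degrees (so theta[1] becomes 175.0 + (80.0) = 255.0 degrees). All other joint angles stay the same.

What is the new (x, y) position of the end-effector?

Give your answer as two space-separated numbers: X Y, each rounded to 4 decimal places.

joint[0] = (0.0000, 0.0000)  (base)
link 0: phi[0] = 70 = 70 deg
  cos(70 deg) = 0.3420, sin(70 deg) = 0.9397
  joint[1] = (0.0000, 0.0000) + 2.8 * (0.3420, 0.9397) = (0.0000 + 0.9577, 0.0000 + 2.6311) = (0.9577, 2.6311)
link 1: phi[1] = 70 + 255 = 325 deg
  cos(325 deg) = 0.8192, sin(325 deg) = -0.5736
  joint[2] = (0.9577, 2.6311) + 3.9 * (0.8192, -0.5736) = (0.9577 + 3.1947, 2.6311 + -2.2369) = (4.1523, 0.3942)
link 2: phi[2] = 70 + 255 + 55 = 380 deg
  cos(380 deg) = 0.9397, sin(380 deg) = 0.3420
  joint[3] = (4.1523, 0.3942) + 10.2 * (0.9397, 0.3420) = (4.1523 + 9.5849, 0.3942 + 3.4886) = (13.7372, 3.8828)
End effector: (13.7372, 3.8828)

Answer: 13.7372 3.8828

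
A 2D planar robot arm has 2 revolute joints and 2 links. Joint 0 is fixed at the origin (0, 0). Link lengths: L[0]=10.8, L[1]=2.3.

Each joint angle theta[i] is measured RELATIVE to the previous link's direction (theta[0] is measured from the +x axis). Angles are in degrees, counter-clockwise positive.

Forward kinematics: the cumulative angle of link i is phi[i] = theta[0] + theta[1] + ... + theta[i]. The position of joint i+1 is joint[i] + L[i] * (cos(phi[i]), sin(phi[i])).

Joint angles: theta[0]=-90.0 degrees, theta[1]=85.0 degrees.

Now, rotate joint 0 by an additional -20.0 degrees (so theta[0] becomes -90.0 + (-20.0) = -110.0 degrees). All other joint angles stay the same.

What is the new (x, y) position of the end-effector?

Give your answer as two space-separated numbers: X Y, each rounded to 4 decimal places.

Answer: -1.6093 -11.1207

Derivation:
joint[0] = (0.0000, 0.0000)  (base)
link 0: phi[0] = -110 = -110 deg
  cos(-110 deg) = -0.3420, sin(-110 deg) = -0.9397
  joint[1] = (0.0000, 0.0000) + 10.8 * (-0.3420, -0.9397) = (0.0000 + -3.6938, 0.0000 + -10.1487) = (-3.6938, -10.1487)
link 1: phi[1] = -110 + 85 = -25 deg
  cos(-25 deg) = 0.9063, sin(-25 deg) = -0.4226
  joint[2] = (-3.6938, -10.1487) + 2.3 * (0.9063, -0.4226) = (-3.6938 + 2.0845, -10.1487 + -0.9720) = (-1.6093, -11.1207)
End effector: (-1.6093, -11.1207)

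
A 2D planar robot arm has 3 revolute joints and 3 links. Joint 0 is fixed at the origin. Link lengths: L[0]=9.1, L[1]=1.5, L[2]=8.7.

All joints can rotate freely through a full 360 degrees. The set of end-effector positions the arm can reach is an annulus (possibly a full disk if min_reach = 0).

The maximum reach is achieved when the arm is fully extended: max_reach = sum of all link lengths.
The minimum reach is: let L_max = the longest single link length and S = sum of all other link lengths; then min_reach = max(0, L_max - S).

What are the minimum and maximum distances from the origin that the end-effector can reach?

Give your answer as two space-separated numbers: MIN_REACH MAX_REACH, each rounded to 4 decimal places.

Answer: 0.0000 19.3000

Derivation:
Link lengths: [9.1, 1.5, 8.7]
max_reach = 9.1 + 1.5 + 8.7 = 19.3
L_max = max([9.1, 1.5, 8.7]) = 9.1
S (sum of others) = 19.3 - 9.1 = 10.2
min_reach = max(0, 9.1 - 10.2) = max(0, -1.1) = 0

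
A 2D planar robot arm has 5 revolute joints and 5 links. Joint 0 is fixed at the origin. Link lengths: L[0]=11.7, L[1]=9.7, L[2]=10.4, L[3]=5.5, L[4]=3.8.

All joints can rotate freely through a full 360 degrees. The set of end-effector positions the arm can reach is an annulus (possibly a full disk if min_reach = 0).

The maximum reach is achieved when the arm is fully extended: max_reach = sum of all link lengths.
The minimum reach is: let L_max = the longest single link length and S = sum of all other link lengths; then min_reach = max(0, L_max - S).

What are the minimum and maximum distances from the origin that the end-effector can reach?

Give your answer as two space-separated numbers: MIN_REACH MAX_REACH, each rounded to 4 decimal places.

Link lengths: [11.7, 9.7, 10.4, 5.5, 3.8]
max_reach = 11.7 + 9.7 + 10.4 + 5.5 + 3.8 = 41.1
L_max = max([11.7, 9.7, 10.4, 5.5, 3.8]) = 11.7
S (sum of others) = 41.1 - 11.7 = 29.4
min_reach = max(0, 11.7 - 29.4) = max(0, -17.7) = 0

Answer: 0.0000 41.1000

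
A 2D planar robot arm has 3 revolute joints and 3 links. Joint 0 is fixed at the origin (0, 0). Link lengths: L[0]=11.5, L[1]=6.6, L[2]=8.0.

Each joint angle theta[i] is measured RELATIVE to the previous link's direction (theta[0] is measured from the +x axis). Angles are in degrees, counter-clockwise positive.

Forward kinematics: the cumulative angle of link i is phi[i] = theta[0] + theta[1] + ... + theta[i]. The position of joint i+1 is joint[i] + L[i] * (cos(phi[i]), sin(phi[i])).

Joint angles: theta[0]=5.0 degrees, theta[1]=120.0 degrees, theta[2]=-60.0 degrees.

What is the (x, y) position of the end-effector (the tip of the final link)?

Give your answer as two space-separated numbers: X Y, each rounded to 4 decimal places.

Answer: 11.0516 13.6592

Derivation:
joint[0] = (0.0000, 0.0000)  (base)
link 0: phi[0] = 5 = 5 deg
  cos(5 deg) = 0.9962, sin(5 deg) = 0.0872
  joint[1] = (0.0000, 0.0000) + 11.5 * (0.9962, 0.0872) = (0.0000 + 11.4562, 0.0000 + 1.0023) = (11.4562, 1.0023)
link 1: phi[1] = 5 + 120 = 125 deg
  cos(125 deg) = -0.5736, sin(125 deg) = 0.8192
  joint[2] = (11.4562, 1.0023) + 6.6 * (-0.5736, 0.8192) = (11.4562 + -3.7856, 1.0023 + 5.4064) = (7.6706, 6.4087)
link 2: phi[2] = 5 + 120 + -60 = 65 deg
  cos(65 deg) = 0.4226, sin(65 deg) = 0.9063
  joint[3] = (7.6706, 6.4087) + 8 * (0.4226, 0.9063) = (7.6706 + 3.3809, 6.4087 + 7.2505) = (11.0516, 13.6592)
End effector: (11.0516, 13.6592)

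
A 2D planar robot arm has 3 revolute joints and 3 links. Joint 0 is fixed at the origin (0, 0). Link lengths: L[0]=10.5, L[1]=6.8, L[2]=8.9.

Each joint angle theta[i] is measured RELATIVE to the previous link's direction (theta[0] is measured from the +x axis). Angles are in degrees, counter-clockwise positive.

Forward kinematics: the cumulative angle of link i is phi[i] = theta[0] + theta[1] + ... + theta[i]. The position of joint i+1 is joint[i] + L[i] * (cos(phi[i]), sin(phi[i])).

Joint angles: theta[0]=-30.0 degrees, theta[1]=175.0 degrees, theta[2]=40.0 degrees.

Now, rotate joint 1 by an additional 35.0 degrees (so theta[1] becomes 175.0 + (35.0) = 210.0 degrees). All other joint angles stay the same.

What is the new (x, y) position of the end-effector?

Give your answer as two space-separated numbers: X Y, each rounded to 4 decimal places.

joint[0] = (0.0000, 0.0000)  (base)
link 0: phi[0] = -30 = -30 deg
  cos(-30 deg) = 0.8660, sin(-30 deg) = -0.5000
  joint[1] = (0.0000, 0.0000) + 10.5 * (0.8660, -0.5000) = (0.0000 + 9.0933, 0.0000 + -5.2500) = (9.0933, -5.2500)
link 1: phi[1] = -30 + 210 = 180 deg
  cos(180 deg) = -1.0000, sin(180 deg) = 0.0000
  joint[2] = (9.0933, -5.2500) + 6.8 * (-1.0000, 0.0000) = (9.0933 + -6.8000, -5.2500 + 0.0000) = (2.2933, -5.2500)
link 2: phi[2] = -30 + 210 + 40 = 220 deg
  cos(220 deg) = -0.7660, sin(220 deg) = -0.6428
  joint[3] = (2.2933, -5.2500) + 8.9 * (-0.7660, -0.6428) = (2.2933 + -6.8178, -5.2500 + -5.7208) = (-4.5245, -10.9708)
End effector: (-4.5245, -10.9708)

Answer: -4.5245 -10.9708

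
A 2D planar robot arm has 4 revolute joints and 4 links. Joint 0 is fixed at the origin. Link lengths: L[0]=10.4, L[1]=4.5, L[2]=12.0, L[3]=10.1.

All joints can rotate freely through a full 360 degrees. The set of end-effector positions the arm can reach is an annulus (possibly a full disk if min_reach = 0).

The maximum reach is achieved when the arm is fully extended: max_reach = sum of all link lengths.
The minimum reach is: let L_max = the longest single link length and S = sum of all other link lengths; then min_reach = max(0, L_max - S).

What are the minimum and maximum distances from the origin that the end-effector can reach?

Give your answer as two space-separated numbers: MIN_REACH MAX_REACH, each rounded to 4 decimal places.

Answer: 0.0000 37.0000

Derivation:
Link lengths: [10.4, 4.5, 12.0, 10.1]
max_reach = 10.4 + 4.5 + 12 + 10.1 = 37
L_max = max([10.4, 4.5, 12.0, 10.1]) = 12
S (sum of others) = 37 - 12 = 25
min_reach = max(0, 12 - 25) = max(0, -13) = 0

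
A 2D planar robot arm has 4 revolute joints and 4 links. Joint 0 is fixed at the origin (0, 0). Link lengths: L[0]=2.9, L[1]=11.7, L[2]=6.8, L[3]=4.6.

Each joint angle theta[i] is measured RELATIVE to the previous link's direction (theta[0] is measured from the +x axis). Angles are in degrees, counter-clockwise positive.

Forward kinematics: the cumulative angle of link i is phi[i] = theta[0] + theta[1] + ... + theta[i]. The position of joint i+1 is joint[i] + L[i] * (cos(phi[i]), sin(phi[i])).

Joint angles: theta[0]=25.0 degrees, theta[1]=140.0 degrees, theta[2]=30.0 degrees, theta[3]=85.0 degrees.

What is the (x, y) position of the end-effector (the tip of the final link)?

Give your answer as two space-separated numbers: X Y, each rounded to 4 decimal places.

Answer: -14.4426 -2.0363

Derivation:
joint[0] = (0.0000, 0.0000)  (base)
link 0: phi[0] = 25 = 25 deg
  cos(25 deg) = 0.9063, sin(25 deg) = 0.4226
  joint[1] = (0.0000, 0.0000) + 2.9 * (0.9063, 0.4226) = (0.0000 + 2.6283, 0.0000 + 1.2256) = (2.6283, 1.2256)
link 1: phi[1] = 25 + 140 = 165 deg
  cos(165 deg) = -0.9659, sin(165 deg) = 0.2588
  joint[2] = (2.6283, 1.2256) + 11.7 * (-0.9659, 0.2588) = (2.6283 + -11.3013, 1.2256 + 3.0282) = (-8.6730, 4.2538)
link 2: phi[2] = 25 + 140 + 30 = 195 deg
  cos(195 deg) = -0.9659, sin(195 deg) = -0.2588
  joint[3] = (-8.6730, 4.2538) + 6.8 * (-0.9659, -0.2588) = (-8.6730 + -6.5683, 4.2538 + -1.7600) = (-15.2413, 2.4938)
link 3: phi[3] = 25 + 140 + 30 + 85 = 280 deg
  cos(280 deg) = 0.1736, sin(280 deg) = -0.9848
  joint[4] = (-15.2413, 2.4938) + 4.6 * (0.1736, -0.9848) = (-15.2413 + 0.7988, 2.4938 + -4.5301) = (-14.4426, -2.0363)
End effector: (-14.4426, -2.0363)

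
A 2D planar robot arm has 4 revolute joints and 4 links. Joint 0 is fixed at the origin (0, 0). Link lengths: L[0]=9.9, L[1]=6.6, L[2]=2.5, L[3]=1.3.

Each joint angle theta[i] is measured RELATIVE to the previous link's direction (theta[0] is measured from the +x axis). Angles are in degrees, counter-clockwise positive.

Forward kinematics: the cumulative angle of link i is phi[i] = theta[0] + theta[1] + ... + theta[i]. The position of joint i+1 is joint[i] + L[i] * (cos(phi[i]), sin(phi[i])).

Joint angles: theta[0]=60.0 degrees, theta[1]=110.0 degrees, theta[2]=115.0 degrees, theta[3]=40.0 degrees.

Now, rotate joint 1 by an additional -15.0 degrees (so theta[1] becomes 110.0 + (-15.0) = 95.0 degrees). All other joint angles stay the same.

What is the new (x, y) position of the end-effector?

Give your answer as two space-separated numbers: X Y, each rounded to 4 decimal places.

Answer: -0.1960 7.8671

Derivation:
joint[0] = (0.0000, 0.0000)  (base)
link 0: phi[0] = 60 = 60 deg
  cos(60 deg) = 0.5000, sin(60 deg) = 0.8660
  joint[1] = (0.0000, 0.0000) + 9.9 * (0.5000, 0.8660) = (0.0000 + 4.9500, 0.0000 + 8.5737) = (4.9500, 8.5737)
link 1: phi[1] = 60 + 95 = 155 deg
  cos(155 deg) = -0.9063, sin(155 deg) = 0.4226
  joint[2] = (4.9500, 8.5737) + 6.6 * (-0.9063, 0.4226) = (4.9500 + -5.9816, 8.5737 + 2.7893) = (-1.0316, 11.3629)
link 2: phi[2] = 60 + 95 + 115 = 270 deg
  cos(270 deg) = -0.0000, sin(270 deg) = -1.0000
  joint[3] = (-1.0316, 11.3629) + 2.5 * (-0.0000, -1.0000) = (-1.0316 + -0.0000, 11.3629 + -2.5000) = (-1.0316, 8.8629)
link 3: phi[3] = 60 + 95 + 115 + 40 = 310 deg
  cos(310 deg) = 0.6428, sin(310 deg) = -0.7660
  joint[4] = (-1.0316, 8.8629) + 1.3 * (0.6428, -0.7660) = (-1.0316 + 0.8356, 8.8629 + -0.9959) = (-0.1960, 7.8671)
End effector: (-0.1960, 7.8671)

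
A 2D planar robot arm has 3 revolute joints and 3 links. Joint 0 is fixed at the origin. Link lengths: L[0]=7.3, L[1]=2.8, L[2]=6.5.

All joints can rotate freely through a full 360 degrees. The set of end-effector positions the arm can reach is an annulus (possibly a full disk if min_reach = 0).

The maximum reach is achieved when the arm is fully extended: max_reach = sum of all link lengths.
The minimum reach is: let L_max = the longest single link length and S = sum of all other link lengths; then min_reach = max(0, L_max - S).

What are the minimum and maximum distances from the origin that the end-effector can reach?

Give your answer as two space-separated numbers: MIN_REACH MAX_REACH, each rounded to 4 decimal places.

Answer: 0.0000 16.6000

Derivation:
Link lengths: [7.3, 2.8, 6.5]
max_reach = 7.3 + 2.8 + 6.5 = 16.6
L_max = max([7.3, 2.8, 6.5]) = 7.3
S (sum of others) = 16.6 - 7.3 = 9.3
min_reach = max(0, 7.3 - 9.3) = max(0, -2) = 0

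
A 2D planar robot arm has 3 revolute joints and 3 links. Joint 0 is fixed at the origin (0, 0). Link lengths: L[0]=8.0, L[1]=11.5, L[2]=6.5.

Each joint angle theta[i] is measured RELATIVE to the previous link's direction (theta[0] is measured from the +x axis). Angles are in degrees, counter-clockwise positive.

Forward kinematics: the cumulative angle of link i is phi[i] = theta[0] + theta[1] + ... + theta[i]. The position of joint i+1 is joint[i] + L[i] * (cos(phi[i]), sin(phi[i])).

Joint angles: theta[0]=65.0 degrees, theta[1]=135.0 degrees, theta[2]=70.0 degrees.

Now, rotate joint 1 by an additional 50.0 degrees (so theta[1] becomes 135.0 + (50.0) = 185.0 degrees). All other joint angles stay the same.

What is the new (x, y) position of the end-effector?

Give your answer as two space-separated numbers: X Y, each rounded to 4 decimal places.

joint[0] = (0.0000, 0.0000)  (base)
link 0: phi[0] = 65 = 65 deg
  cos(65 deg) = 0.4226, sin(65 deg) = 0.9063
  joint[1] = (0.0000, 0.0000) + 8 * (0.4226, 0.9063) = (0.0000 + 3.3809, 0.0000 + 7.2505) = (3.3809, 7.2505)
link 1: phi[1] = 65 + 185 = 250 deg
  cos(250 deg) = -0.3420, sin(250 deg) = -0.9397
  joint[2] = (3.3809, 7.2505) + 11.5 * (-0.3420, -0.9397) = (3.3809 + -3.9332, 7.2505 + -10.8065) = (-0.5523, -3.5560)
link 2: phi[2] = 65 + 185 + 70 = 320 deg
  cos(320 deg) = 0.7660, sin(320 deg) = -0.6428
  joint[3] = (-0.5523, -3.5560) + 6.5 * (0.7660, -0.6428) = (-0.5523 + 4.9793, -3.5560 + -4.1781) = (4.4270, -7.7341)
End effector: (4.4270, -7.7341)

Answer: 4.4270 -7.7341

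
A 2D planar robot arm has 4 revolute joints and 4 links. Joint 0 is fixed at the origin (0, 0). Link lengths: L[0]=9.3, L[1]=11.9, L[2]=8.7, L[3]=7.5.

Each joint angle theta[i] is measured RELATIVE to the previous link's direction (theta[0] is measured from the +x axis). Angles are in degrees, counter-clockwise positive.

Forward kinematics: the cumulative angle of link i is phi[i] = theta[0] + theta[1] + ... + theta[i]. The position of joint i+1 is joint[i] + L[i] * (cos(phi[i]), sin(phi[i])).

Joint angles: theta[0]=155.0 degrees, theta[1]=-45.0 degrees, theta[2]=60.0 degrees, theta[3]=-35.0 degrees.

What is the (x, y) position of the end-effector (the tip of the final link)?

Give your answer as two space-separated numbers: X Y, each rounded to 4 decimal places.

joint[0] = (0.0000, 0.0000)  (base)
link 0: phi[0] = 155 = 155 deg
  cos(155 deg) = -0.9063, sin(155 deg) = 0.4226
  joint[1] = (0.0000, 0.0000) + 9.3 * (-0.9063, 0.4226) = (0.0000 + -8.4287, 0.0000 + 3.9303) = (-8.4287, 3.9303)
link 1: phi[1] = 155 + -45 = 110 deg
  cos(110 deg) = -0.3420, sin(110 deg) = 0.9397
  joint[2] = (-8.4287, 3.9303) + 11.9 * (-0.3420, 0.9397) = (-8.4287 + -4.0700, 3.9303 + 11.1823) = (-12.4987, 15.1127)
link 2: phi[2] = 155 + -45 + 60 = 170 deg
  cos(170 deg) = -0.9848, sin(170 deg) = 0.1736
  joint[3] = (-12.4987, 15.1127) + 8.7 * (-0.9848, 0.1736) = (-12.4987 + -8.5678, 15.1127 + 1.5107) = (-21.0665, 16.6234)
link 3: phi[3] = 155 + -45 + 60 + -35 = 135 deg
  cos(135 deg) = -0.7071, sin(135 deg) = 0.7071
  joint[4] = (-21.0665, 16.6234) + 7.5 * (-0.7071, 0.7071) = (-21.0665 + -5.3033, 16.6234 + 5.3033) = (-26.3698, 21.9267)
End effector: (-26.3698, 21.9267)

Answer: -26.3698 21.9267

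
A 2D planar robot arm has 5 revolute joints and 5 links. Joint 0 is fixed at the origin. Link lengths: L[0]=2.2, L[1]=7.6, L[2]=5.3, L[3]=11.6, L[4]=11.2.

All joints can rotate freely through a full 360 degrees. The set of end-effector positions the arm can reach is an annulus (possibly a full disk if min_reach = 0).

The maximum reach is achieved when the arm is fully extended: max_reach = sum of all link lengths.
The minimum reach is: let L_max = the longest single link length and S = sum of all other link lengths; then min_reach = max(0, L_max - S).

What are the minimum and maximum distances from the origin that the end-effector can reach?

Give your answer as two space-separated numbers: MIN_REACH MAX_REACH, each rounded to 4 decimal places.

Link lengths: [2.2, 7.6, 5.3, 11.6, 11.2]
max_reach = 2.2 + 7.6 + 5.3 + 11.6 + 11.2 = 37.9
L_max = max([2.2, 7.6, 5.3, 11.6, 11.2]) = 11.6
S (sum of others) = 37.9 - 11.6 = 26.3
min_reach = max(0, 11.6 - 26.3) = max(0, -14.7) = 0

Answer: 0.0000 37.9000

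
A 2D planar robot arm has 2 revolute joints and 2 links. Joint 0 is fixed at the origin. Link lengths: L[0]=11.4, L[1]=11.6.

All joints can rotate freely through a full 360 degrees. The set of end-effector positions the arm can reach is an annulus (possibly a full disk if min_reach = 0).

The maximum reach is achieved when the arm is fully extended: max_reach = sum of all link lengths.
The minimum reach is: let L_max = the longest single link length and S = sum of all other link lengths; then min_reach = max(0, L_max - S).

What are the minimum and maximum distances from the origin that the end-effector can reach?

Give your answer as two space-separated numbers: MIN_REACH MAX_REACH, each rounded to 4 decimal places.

Link lengths: [11.4, 11.6]
max_reach = 11.4 + 11.6 = 23
L_max = max([11.4, 11.6]) = 11.6
S (sum of others) = 23 - 11.6 = 11.4
min_reach = max(0, 11.6 - 11.4) = max(0, 0.2) = 0.2

Answer: 0.2000 23.0000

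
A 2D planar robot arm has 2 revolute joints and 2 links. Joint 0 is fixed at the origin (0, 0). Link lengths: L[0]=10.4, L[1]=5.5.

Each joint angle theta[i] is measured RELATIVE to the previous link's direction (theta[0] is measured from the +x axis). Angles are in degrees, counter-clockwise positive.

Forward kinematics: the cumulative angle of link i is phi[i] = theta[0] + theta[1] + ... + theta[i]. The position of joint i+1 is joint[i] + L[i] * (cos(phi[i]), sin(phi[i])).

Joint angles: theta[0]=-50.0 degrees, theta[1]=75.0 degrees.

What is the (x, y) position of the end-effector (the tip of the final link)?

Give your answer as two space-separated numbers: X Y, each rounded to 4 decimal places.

joint[0] = (0.0000, 0.0000)  (base)
link 0: phi[0] = -50 = -50 deg
  cos(-50 deg) = 0.6428, sin(-50 deg) = -0.7660
  joint[1] = (0.0000, 0.0000) + 10.4 * (0.6428, -0.7660) = (0.0000 + 6.6850, 0.0000 + -7.9669) = (6.6850, -7.9669)
link 1: phi[1] = -50 + 75 = 25 deg
  cos(25 deg) = 0.9063, sin(25 deg) = 0.4226
  joint[2] = (6.6850, -7.9669) + 5.5 * (0.9063, 0.4226) = (6.6850 + 4.9847, -7.9669 + 2.3244) = (11.6697, -5.6425)
End effector: (11.6697, -5.6425)

Answer: 11.6697 -5.6425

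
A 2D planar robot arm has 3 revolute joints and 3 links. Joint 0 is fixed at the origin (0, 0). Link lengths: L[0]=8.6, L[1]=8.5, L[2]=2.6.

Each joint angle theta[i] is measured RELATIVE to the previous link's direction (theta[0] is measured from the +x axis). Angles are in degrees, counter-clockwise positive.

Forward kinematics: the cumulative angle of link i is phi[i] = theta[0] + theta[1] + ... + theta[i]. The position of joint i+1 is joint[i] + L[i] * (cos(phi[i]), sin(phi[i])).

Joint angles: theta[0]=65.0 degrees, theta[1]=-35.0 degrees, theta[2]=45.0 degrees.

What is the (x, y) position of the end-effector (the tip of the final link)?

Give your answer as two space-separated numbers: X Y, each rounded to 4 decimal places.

Answer: 11.6687 14.5557

Derivation:
joint[0] = (0.0000, 0.0000)  (base)
link 0: phi[0] = 65 = 65 deg
  cos(65 deg) = 0.4226, sin(65 deg) = 0.9063
  joint[1] = (0.0000, 0.0000) + 8.6 * (0.4226, 0.9063) = (0.0000 + 3.6345, 0.0000 + 7.7942) = (3.6345, 7.7942)
link 1: phi[1] = 65 + -35 = 30 deg
  cos(30 deg) = 0.8660, sin(30 deg) = 0.5000
  joint[2] = (3.6345, 7.7942) + 8.5 * (0.8660, 0.5000) = (3.6345 + 7.3612, 7.7942 + 4.2500) = (10.9957, 12.0442)
link 2: phi[2] = 65 + -35 + 45 = 75 deg
  cos(75 deg) = 0.2588, sin(75 deg) = 0.9659
  joint[3] = (10.9957, 12.0442) + 2.6 * (0.2588, 0.9659) = (10.9957 + 0.6729, 12.0442 + 2.5114) = (11.6687, 14.5557)
End effector: (11.6687, 14.5557)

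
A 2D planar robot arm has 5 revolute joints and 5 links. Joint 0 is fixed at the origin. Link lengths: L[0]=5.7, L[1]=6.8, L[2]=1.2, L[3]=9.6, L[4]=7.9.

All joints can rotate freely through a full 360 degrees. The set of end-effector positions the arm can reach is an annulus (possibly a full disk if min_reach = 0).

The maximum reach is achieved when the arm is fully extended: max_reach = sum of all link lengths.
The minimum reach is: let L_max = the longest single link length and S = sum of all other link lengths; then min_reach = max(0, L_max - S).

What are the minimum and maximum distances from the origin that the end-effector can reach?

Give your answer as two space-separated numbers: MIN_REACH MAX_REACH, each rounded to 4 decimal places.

Link lengths: [5.7, 6.8, 1.2, 9.6, 7.9]
max_reach = 5.7 + 6.8 + 1.2 + 9.6 + 7.9 = 31.2
L_max = max([5.7, 6.8, 1.2, 9.6, 7.9]) = 9.6
S (sum of others) = 31.2 - 9.6 = 21.6
min_reach = max(0, 9.6 - 21.6) = max(0, -12) = 0

Answer: 0.0000 31.2000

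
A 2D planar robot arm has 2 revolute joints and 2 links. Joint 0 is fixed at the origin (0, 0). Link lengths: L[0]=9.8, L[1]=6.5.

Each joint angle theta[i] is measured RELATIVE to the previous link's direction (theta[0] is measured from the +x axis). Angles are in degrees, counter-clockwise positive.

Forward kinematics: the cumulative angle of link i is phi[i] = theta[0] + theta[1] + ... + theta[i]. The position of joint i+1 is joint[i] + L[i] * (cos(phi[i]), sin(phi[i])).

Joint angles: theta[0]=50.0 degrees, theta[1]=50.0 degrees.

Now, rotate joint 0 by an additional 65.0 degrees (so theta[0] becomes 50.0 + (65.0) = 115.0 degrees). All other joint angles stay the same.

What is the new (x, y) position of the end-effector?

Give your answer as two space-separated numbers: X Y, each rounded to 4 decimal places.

Answer: -10.4202 10.5641

Derivation:
joint[0] = (0.0000, 0.0000)  (base)
link 0: phi[0] = 115 = 115 deg
  cos(115 deg) = -0.4226, sin(115 deg) = 0.9063
  joint[1] = (0.0000, 0.0000) + 9.8 * (-0.4226, 0.9063) = (0.0000 + -4.1417, 0.0000 + 8.8818) = (-4.1417, 8.8818)
link 1: phi[1] = 115 + 50 = 165 deg
  cos(165 deg) = -0.9659, sin(165 deg) = 0.2588
  joint[2] = (-4.1417, 8.8818) + 6.5 * (-0.9659, 0.2588) = (-4.1417 + -6.2785, 8.8818 + 1.6823) = (-10.4202, 10.5641)
End effector: (-10.4202, 10.5641)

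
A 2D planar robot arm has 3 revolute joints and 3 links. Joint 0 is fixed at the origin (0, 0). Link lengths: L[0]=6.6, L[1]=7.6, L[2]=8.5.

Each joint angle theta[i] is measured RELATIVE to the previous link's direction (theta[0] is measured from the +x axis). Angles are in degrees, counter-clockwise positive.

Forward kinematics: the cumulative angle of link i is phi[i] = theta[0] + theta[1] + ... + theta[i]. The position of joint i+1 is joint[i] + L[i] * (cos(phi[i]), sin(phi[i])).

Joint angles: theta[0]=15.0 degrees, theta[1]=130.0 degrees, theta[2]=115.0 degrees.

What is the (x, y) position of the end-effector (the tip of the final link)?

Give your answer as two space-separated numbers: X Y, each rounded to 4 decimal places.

joint[0] = (0.0000, 0.0000)  (base)
link 0: phi[0] = 15 = 15 deg
  cos(15 deg) = 0.9659, sin(15 deg) = 0.2588
  joint[1] = (0.0000, 0.0000) + 6.6 * (0.9659, 0.2588) = (0.0000 + 6.3751, 0.0000 + 1.7082) = (6.3751, 1.7082)
link 1: phi[1] = 15 + 130 = 145 deg
  cos(145 deg) = -0.8192, sin(145 deg) = 0.5736
  joint[2] = (6.3751, 1.7082) + 7.6 * (-0.8192, 0.5736) = (6.3751 + -6.2256, 1.7082 + 4.3592) = (0.1496, 6.0674)
link 2: phi[2] = 15 + 130 + 115 = 260 deg
  cos(260 deg) = -0.1736, sin(260 deg) = -0.9848
  joint[3] = (0.1496, 6.0674) + 8.5 * (-0.1736, -0.9848) = (0.1496 + -1.4760, 6.0674 + -8.3709) = (-1.3265, -2.3035)
End effector: (-1.3265, -2.3035)

Answer: -1.3265 -2.3035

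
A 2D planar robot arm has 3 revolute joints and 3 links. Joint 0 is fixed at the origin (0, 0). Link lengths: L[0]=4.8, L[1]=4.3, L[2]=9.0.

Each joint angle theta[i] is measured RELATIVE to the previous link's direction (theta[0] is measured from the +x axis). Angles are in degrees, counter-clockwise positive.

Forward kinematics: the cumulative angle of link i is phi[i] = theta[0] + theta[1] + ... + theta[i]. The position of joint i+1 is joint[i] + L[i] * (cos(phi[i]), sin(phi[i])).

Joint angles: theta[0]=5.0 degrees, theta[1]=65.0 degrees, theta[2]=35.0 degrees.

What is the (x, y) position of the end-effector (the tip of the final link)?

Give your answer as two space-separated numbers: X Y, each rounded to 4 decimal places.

joint[0] = (0.0000, 0.0000)  (base)
link 0: phi[0] = 5 = 5 deg
  cos(5 deg) = 0.9962, sin(5 deg) = 0.0872
  joint[1] = (0.0000, 0.0000) + 4.8 * (0.9962, 0.0872) = (0.0000 + 4.7817, 0.0000 + 0.4183) = (4.7817, 0.4183)
link 1: phi[1] = 5 + 65 = 70 deg
  cos(70 deg) = 0.3420, sin(70 deg) = 0.9397
  joint[2] = (4.7817, 0.4183) + 4.3 * (0.3420, 0.9397) = (4.7817 + 1.4707, 0.4183 + 4.0407) = (6.2524, 4.4590)
link 2: phi[2] = 5 + 65 + 35 = 105 deg
  cos(105 deg) = -0.2588, sin(105 deg) = 0.9659
  joint[3] = (6.2524, 4.4590) + 9 * (-0.2588, 0.9659) = (6.2524 + -2.3294, 4.4590 + 8.6933) = (3.9230, 13.1524)
End effector: (3.9230, 13.1524)

Answer: 3.9230 13.1524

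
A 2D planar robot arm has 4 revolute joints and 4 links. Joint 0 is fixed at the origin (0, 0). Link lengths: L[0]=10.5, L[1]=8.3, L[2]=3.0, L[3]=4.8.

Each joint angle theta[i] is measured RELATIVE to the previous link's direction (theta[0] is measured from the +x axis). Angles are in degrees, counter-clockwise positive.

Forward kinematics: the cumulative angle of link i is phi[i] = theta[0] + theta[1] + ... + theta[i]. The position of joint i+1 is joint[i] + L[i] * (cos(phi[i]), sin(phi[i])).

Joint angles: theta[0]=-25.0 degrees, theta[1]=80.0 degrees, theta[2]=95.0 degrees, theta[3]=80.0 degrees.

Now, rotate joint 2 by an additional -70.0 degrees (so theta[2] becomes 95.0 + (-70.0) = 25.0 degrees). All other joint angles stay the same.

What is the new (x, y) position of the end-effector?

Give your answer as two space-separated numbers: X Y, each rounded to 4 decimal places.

joint[0] = (0.0000, 0.0000)  (base)
link 0: phi[0] = -25 = -25 deg
  cos(-25 deg) = 0.9063, sin(-25 deg) = -0.4226
  joint[1] = (0.0000, 0.0000) + 10.5 * (0.9063, -0.4226) = (0.0000 + 9.5162, 0.0000 + -4.4375) = (9.5162, -4.4375)
link 1: phi[1] = -25 + 80 = 55 deg
  cos(55 deg) = 0.5736, sin(55 deg) = 0.8192
  joint[2] = (9.5162, -4.4375) + 8.3 * (0.5736, 0.8192) = (9.5162 + 4.7607, -4.4375 + 6.7990) = (14.2769, 2.3615)
link 2: phi[2] = -25 + 80 + 25 = 80 deg
  cos(80 deg) = 0.1736, sin(80 deg) = 0.9848
  joint[3] = (14.2769, 2.3615) + 3 * (0.1736, 0.9848) = (14.2769 + 0.5209, 2.3615 + 2.9544) = (14.7979, 5.3159)
link 3: phi[3] = -25 + 80 + 25 + 80 = 160 deg
  cos(160 deg) = -0.9397, sin(160 deg) = 0.3420
  joint[4] = (14.7979, 5.3159) + 4.8 * (-0.9397, 0.3420) = (14.7979 + -4.5105, 5.3159 + 1.6417) = (10.2873, 6.9576)
End effector: (10.2873, 6.9576)

Answer: 10.2873 6.9576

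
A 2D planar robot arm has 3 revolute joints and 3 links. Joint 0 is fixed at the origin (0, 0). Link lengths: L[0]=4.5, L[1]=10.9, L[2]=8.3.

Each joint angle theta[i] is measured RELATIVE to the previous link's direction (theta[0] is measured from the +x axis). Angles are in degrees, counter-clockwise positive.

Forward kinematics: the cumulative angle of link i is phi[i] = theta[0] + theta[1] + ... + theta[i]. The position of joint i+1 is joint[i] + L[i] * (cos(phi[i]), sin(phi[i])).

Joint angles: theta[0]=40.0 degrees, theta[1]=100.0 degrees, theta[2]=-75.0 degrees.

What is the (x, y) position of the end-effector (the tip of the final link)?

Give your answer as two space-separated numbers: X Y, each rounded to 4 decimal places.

joint[0] = (0.0000, 0.0000)  (base)
link 0: phi[0] = 40 = 40 deg
  cos(40 deg) = 0.7660, sin(40 deg) = 0.6428
  joint[1] = (0.0000, 0.0000) + 4.5 * (0.7660, 0.6428) = (0.0000 + 3.4472, 0.0000 + 2.8925) = (3.4472, 2.8925)
link 1: phi[1] = 40 + 100 = 140 deg
  cos(140 deg) = -0.7660, sin(140 deg) = 0.6428
  joint[2] = (3.4472, 2.8925) + 10.9 * (-0.7660, 0.6428) = (3.4472 + -8.3499, 2.8925 + 7.0064) = (-4.9027, 9.8989)
link 2: phi[2] = 40 + 100 + -75 = 65 deg
  cos(65 deg) = 0.4226, sin(65 deg) = 0.9063
  joint[3] = (-4.9027, 9.8989) + 8.3 * (0.4226, 0.9063) = (-4.9027 + 3.5077, 9.8989 + 7.5224) = (-1.3950, 17.4213)
End effector: (-1.3950, 17.4213)

Answer: -1.3950 17.4213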